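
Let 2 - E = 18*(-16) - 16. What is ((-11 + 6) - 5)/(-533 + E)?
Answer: 10/227 ≈ 0.044053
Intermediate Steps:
E = 306 (E = 2 - (18*(-16) - 16) = 2 - (-288 - 16) = 2 - 1*(-304) = 2 + 304 = 306)
((-11 + 6) - 5)/(-533 + E) = ((-11 + 6) - 5)/(-533 + 306) = (-5 - 5)/(-227) = -10*(-1/227) = 10/227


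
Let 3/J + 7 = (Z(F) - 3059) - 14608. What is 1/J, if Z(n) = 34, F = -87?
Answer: -5880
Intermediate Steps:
J = -1/5880 (J = 3/(-7 + ((34 - 3059) - 14608)) = 3/(-7 + (-3025 - 14608)) = 3/(-7 - 17633) = 3/(-17640) = 3*(-1/17640) = -1/5880 ≈ -0.00017007)
1/J = 1/(-1/5880) = -5880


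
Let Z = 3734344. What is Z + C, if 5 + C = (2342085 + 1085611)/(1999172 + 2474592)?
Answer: 4176638702423/1118441 ≈ 3.7343e+6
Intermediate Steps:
C = -4735281/1118441 (C = -5 + (2342085 + 1085611)/(1999172 + 2474592) = -5 + 3427696/4473764 = -5 + 3427696*(1/4473764) = -5 + 856924/1118441 = -4735281/1118441 ≈ -4.2338)
Z + C = 3734344 - 4735281/1118441 = 4176638702423/1118441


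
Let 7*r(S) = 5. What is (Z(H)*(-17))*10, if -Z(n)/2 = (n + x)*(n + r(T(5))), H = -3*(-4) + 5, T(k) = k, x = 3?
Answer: 843200/7 ≈ 1.2046e+5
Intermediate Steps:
r(S) = 5/7 (r(S) = (⅐)*5 = 5/7)
H = 17 (H = 12 + 5 = 17)
Z(n) = -2*(3 + n)*(5/7 + n) (Z(n) = -2*(n + 3)*(n + 5/7) = -2*(3 + n)*(5/7 + n))
(Z(H)*(-17))*10 = ((-30/7 - 2*17² - 52/7*17)*(-17))*10 = ((-30/7 - 2*289 - 884/7)*(-17))*10 = ((-30/7 - 578 - 884/7)*(-17))*10 = -4960/7*(-17)*10 = (84320/7)*10 = 843200/7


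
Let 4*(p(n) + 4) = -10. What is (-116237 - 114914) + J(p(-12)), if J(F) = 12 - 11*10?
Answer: -231249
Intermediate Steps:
p(n) = -13/2 (p(n) = -4 + (¼)*(-10) = -4 - 5/2 = -13/2)
J(F) = -98 (J(F) = 12 - 110 = -98)
(-116237 - 114914) + J(p(-12)) = (-116237 - 114914) - 98 = -231151 - 98 = -231249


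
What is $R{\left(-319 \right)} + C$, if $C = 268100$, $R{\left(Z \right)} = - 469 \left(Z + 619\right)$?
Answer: $127400$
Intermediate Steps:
$R{\left(Z \right)} = -290311 - 469 Z$ ($R{\left(Z \right)} = - 469 \left(619 + Z\right) = -290311 - 469 Z$)
$R{\left(-319 \right)} + C = \left(-290311 - -149611\right) + 268100 = \left(-290311 + 149611\right) + 268100 = -140700 + 268100 = 127400$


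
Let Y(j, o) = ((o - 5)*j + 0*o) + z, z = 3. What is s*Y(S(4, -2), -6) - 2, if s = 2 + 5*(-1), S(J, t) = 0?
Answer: -11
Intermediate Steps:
Y(j, o) = 3 + j*(-5 + o) (Y(j, o) = ((o - 5)*j + 0*o) + 3 = ((-5 + o)*j + 0) + 3 = (j*(-5 + o) + 0) + 3 = j*(-5 + o) + 3 = 3 + j*(-5 + o))
s = -3 (s = 2 - 5 = -3)
s*Y(S(4, -2), -6) - 2 = -3*(3 - 5*0 + 0*(-6)) - 2 = -3*(3 + 0 + 0) - 2 = -3*3 - 2 = -9 - 2 = -11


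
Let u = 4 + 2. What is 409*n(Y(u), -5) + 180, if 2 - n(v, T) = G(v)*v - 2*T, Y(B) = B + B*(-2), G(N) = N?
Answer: -17816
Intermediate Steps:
u = 6
Y(B) = -B (Y(B) = B - 2*B = -B)
n(v, T) = 2 - v² + 2*T (n(v, T) = 2 - (v*v - 2*T) = 2 - (v² - 2*T) = 2 + (-v² + 2*T) = 2 - v² + 2*T)
409*n(Y(u), -5) + 180 = 409*(2 - (-1*6)² + 2*(-5)) + 180 = 409*(2 - 1*(-6)² - 10) + 180 = 409*(2 - 1*36 - 10) + 180 = 409*(2 - 36 - 10) + 180 = 409*(-44) + 180 = -17996 + 180 = -17816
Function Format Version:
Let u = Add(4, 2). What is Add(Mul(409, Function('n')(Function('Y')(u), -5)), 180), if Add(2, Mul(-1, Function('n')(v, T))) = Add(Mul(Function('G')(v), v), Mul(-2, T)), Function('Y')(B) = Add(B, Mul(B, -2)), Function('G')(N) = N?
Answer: -17816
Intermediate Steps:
u = 6
Function('Y')(B) = Mul(-1, B) (Function('Y')(B) = Add(B, Mul(-2, B)) = Mul(-1, B))
Function('n')(v, T) = Add(2, Mul(-1, Pow(v, 2)), Mul(2, T)) (Function('n')(v, T) = Add(2, Mul(-1, Add(Mul(v, v), Mul(-2, T)))) = Add(2, Mul(-1, Add(Pow(v, 2), Mul(-2, T)))) = Add(2, Add(Mul(-1, Pow(v, 2)), Mul(2, T))) = Add(2, Mul(-1, Pow(v, 2)), Mul(2, T)))
Add(Mul(409, Function('n')(Function('Y')(u), -5)), 180) = Add(Mul(409, Add(2, Mul(-1, Pow(Mul(-1, 6), 2)), Mul(2, -5))), 180) = Add(Mul(409, Add(2, Mul(-1, Pow(-6, 2)), -10)), 180) = Add(Mul(409, Add(2, Mul(-1, 36), -10)), 180) = Add(Mul(409, Add(2, -36, -10)), 180) = Add(Mul(409, -44), 180) = Add(-17996, 180) = -17816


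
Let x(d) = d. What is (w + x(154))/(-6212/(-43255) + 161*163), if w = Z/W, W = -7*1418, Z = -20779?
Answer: 67018561665/11267470878902 ≈ 0.0059480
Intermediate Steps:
W = -9926
w = 20779/9926 (w = -20779/(-9926) = -20779*(-1/9926) = 20779/9926 ≈ 2.0934)
(w + x(154))/(-6212/(-43255) + 161*163) = (20779/9926 + 154)/(-6212/(-43255) + 161*163) = 1549383/(9926*(-6212*(-1)/43255 + 26243)) = 1549383/(9926*(-1*(-6212/43255) + 26243)) = 1549383/(9926*(6212/43255 + 26243)) = 1549383/(9926*(1135147177/43255)) = (1549383/9926)*(43255/1135147177) = 67018561665/11267470878902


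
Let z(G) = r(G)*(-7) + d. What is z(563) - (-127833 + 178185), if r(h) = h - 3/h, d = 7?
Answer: -30562997/563 ≈ -54286.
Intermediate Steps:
z(G) = 7 - 7*G + 21/G (z(G) = (G - 3/G)*(-7) + 7 = (-7*G + 21/G) + 7 = 7 - 7*G + 21/G)
z(563) - (-127833 + 178185) = (7 - 7*563 + 21/563) - (-127833 + 178185) = (7 - 3941 + 21*(1/563)) - 1*50352 = (7 - 3941 + 21/563) - 50352 = -2214821/563 - 50352 = -30562997/563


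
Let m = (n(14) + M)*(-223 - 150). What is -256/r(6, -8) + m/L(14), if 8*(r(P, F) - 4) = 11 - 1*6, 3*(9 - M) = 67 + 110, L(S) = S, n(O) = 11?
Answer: 509567/518 ≈ 983.72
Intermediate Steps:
M = -50 (M = 9 - (67 + 110)/3 = 9 - 1/3*177 = 9 - 59 = -50)
r(P, F) = 37/8 (r(P, F) = 4 + (11 - 1*6)/8 = 4 + (11 - 6)/8 = 4 + (1/8)*5 = 4 + 5/8 = 37/8)
m = 14547 (m = (11 - 50)*(-223 - 150) = -39*(-373) = 14547)
-256/r(6, -8) + m/L(14) = -256/37/8 + 14547/14 = -256*8/37 + 14547*(1/14) = -2048/37 + 14547/14 = 509567/518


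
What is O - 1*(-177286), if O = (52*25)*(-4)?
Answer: 172086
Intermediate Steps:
O = -5200 (O = 1300*(-4) = -5200)
O - 1*(-177286) = -5200 - 1*(-177286) = -5200 + 177286 = 172086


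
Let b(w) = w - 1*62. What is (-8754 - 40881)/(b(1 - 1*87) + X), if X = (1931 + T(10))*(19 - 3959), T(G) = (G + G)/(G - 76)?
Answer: 1637955/251034104 ≈ 0.0065248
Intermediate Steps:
T(G) = 2*G/(-76 + G) (T(G) = (2*G)/(-76 + G) = 2*G/(-76 + G))
b(w) = -62 + w (b(w) = w - 62 = -62 + w)
X = -251029220/33 (X = (1931 + 2*10/(-76 + 10))*(19 - 3959) = (1931 + 2*10/(-66))*(-3940) = (1931 + 2*10*(-1/66))*(-3940) = (1931 - 10/33)*(-3940) = (63713/33)*(-3940) = -251029220/33 ≈ -7.6069e+6)
(-8754 - 40881)/(b(1 - 1*87) + X) = (-8754 - 40881)/((-62 + (1 - 1*87)) - 251029220/33) = -49635/((-62 + (1 - 87)) - 251029220/33) = -49635/((-62 - 86) - 251029220/33) = -49635/(-148 - 251029220/33) = -49635/(-251034104/33) = -49635*(-33/251034104) = 1637955/251034104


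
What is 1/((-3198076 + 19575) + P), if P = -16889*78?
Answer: -1/4495843 ≈ -2.2243e-7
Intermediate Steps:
P = -1317342
1/((-3198076 + 19575) + P) = 1/((-3198076 + 19575) - 1317342) = 1/(-3178501 - 1317342) = 1/(-4495843) = -1/4495843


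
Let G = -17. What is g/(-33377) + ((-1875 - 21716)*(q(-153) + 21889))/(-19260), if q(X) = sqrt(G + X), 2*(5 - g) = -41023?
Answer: 17234933560633/642841020 + 23591*I*sqrt(170)/19260 ≈ 26811.0 + 15.97*I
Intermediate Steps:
g = 41033/2 (g = 5 - 1/2*(-41023) = 5 + 41023/2 = 41033/2 ≈ 20517.)
q(X) = sqrt(-17 + X)
g/(-33377) + ((-1875 - 21716)*(q(-153) + 21889))/(-19260) = (41033/2)/(-33377) + ((-1875 - 21716)*(sqrt(-17 - 153) + 21889))/(-19260) = (41033/2)*(-1/33377) - 23591*(sqrt(-170) + 21889)*(-1/19260) = -41033/66754 - 23591*(I*sqrt(170) + 21889)*(-1/19260) = -41033/66754 - 23591*(21889 + I*sqrt(170))*(-1/19260) = -41033/66754 + (-516383399 - 23591*I*sqrt(170))*(-1/19260) = -41033/66754 + (516383399/19260 + 23591*I*sqrt(170)/19260) = 17234933560633/642841020 + 23591*I*sqrt(170)/19260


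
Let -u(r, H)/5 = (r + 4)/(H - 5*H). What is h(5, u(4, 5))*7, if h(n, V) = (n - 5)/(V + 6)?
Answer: 0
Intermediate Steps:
u(r, H) = 5*(4 + r)/(4*H) (u(r, H) = -5*(r + 4)/(H - 5*H) = -5*(4 + r)/((-4*H)) = -5*(4 + r)*(-1/(4*H)) = -(-5)*(4 + r)/(4*H) = 5*(4 + r)/(4*H))
h(n, V) = (-5 + n)/(6 + V)
h(5, u(4, 5))*7 = ((-5 + 5)/(6 + (5/4)*(4 + 4)/5))*7 = (0/(6 + (5/4)*(⅕)*8))*7 = (0/(6 + 2))*7 = (0/8)*7 = ((⅛)*0)*7 = 0*7 = 0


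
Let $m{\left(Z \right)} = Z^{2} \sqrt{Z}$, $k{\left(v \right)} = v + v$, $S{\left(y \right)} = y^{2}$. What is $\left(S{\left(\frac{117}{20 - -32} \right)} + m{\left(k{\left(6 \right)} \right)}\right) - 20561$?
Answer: $- \frac{328895}{16} + 288 \sqrt{3} \approx -20057.0$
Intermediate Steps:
$k{\left(v \right)} = 2 v$
$m{\left(Z \right)} = Z^{\frac{5}{2}}$
$\left(S{\left(\frac{117}{20 - -32} \right)} + m{\left(k{\left(6 \right)} \right)}\right) - 20561 = \left(\left(\frac{117}{20 - -32}\right)^{2} + \left(2 \cdot 6\right)^{\frac{5}{2}}\right) - 20561 = \left(\left(\frac{117}{20 + 32}\right)^{2} + 12^{\frac{5}{2}}\right) - 20561 = \left(\left(\frac{117}{52}\right)^{2} + 288 \sqrt{3}\right) - 20561 = \left(\left(117 \cdot \frac{1}{52}\right)^{2} + 288 \sqrt{3}\right) - 20561 = \left(\left(\frac{9}{4}\right)^{2} + 288 \sqrt{3}\right) - 20561 = \left(\frac{81}{16} + 288 \sqrt{3}\right) - 20561 = - \frac{328895}{16} + 288 \sqrt{3}$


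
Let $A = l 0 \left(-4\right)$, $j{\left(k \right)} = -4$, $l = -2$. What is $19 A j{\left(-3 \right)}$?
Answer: $0$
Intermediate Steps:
$A = 0$ ($A = \left(-2\right) 0 \left(-4\right) = 0 \left(-4\right) = 0$)
$19 A j{\left(-3 \right)} = 19 \cdot 0 \left(-4\right) = 0 \left(-4\right) = 0$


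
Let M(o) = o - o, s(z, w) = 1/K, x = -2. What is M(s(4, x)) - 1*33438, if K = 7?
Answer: -33438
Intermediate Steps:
s(z, w) = 1/7
M(o) = 0
M(s(4, x)) - 1*33438 = 0 - 1*33438 = 0 - 33438 = -33438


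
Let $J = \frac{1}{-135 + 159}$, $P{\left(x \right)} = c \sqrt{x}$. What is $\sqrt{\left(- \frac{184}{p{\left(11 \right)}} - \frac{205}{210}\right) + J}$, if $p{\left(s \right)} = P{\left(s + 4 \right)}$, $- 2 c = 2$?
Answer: $\frac{\sqrt{-164850 + 2163840 \sqrt{15}}}{420} \approx 6.8245$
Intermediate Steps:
$c = -1$ ($c = \left(- \frac{1}{2}\right) 2 = -1$)
$P{\left(x \right)} = - \sqrt{x}$
$p{\left(s \right)} = - \sqrt{4 + s}$ ($p{\left(s \right)} = - \sqrt{s + 4} = - \sqrt{4 + s}$)
$J = \frac{1}{24} \approx 0.041667$
$\sqrt{\left(- \frac{184}{p{\left(11 \right)}} - \frac{205}{210}\right) + J} = \sqrt{\left(- \frac{184}{\left(-1\right) \sqrt{4 + 11}} - \frac{205}{210}\right) + \frac{1}{24}} = \sqrt{\left(- \frac{184}{\left(-1\right) \sqrt{15}} - \frac{41}{42}\right) + \frac{1}{24}} = \sqrt{\left(- 184 \left(- \frac{\sqrt{15}}{15}\right) - \frac{41}{42}\right) + \frac{1}{24}} = \sqrt{\left(\frac{184 \sqrt{15}}{15} - \frac{41}{42}\right) + \frac{1}{24}} = \sqrt{\left(- \frac{41}{42} + \frac{184 \sqrt{15}}{15}\right) + \frac{1}{24}} = \sqrt{- \frac{157}{168} + \frac{184 \sqrt{15}}{15}}$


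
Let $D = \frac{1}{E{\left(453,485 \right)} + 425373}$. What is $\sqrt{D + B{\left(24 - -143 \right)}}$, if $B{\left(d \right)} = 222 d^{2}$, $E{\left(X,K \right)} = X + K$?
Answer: $\frac{\sqrt{1125224019754739429}}{426311} \approx 2488.2$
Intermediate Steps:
$E{\left(X,K \right)} = K + X$
$D = \frac{1}{426311}$ ($D = \frac{1}{\left(485 + 453\right) + 425373} = \frac{1}{938 + 425373} = \frac{1}{426311} \approx 2.3457 \cdot 10^{-6}$)
$\sqrt{D + B{\left(24 - -143 \right)}} = \sqrt{\frac{1}{426311} + 222 \left(24 - -143\right)^{2}} = \sqrt{\frac{1}{426311} + 222 \left(24 + 143\right)^{2}} = \sqrt{\frac{1}{426311} + 222 \cdot 167^{2}} = \sqrt{\frac{1}{426311} + 222 \cdot 27889} = \sqrt{\frac{1}{426311} + 6191358} = \sqrt{\frac{2639444020339}{426311}} = \frac{\sqrt{1125224019754739429}}{426311}$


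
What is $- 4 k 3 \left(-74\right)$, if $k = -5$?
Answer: $-4440$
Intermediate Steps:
$- 4 k 3 \left(-74\right) = \left(-4\right) \left(-5\right) 3 \left(-74\right) = 20 \cdot 3 \left(-74\right) = 60 \left(-74\right) = -4440$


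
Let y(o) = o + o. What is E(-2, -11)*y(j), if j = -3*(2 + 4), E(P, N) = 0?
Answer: 0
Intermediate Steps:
j = -18 (j = -3*6 = -18)
y(o) = 2*o
E(-2, -11)*y(j) = 0*(2*(-18)) = 0*(-36) = 0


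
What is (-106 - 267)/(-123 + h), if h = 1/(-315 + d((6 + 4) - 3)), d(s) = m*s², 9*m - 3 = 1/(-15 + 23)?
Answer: 8002715/2639037 ≈ 3.0324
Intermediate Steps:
m = 25/72 (m = ⅓ + 1/(9*(-15 + 23)) = ⅓ + (⅑)/8 = ⅓ + (⅑)*(⅛) = ⅓ + 1/72 = 25/72 ≈ 0.34722)
d(s) = 25*s²/72
h = -72/21455 (h = 1/(-315 + 25*((6 + 4) - 3)²/72) = 1/(-315 + 25*(10 - 3)²/72) = 1/(-315 + (25/72)*7²) = 1/(-315 + (25/72)*49) = 1/(-315 + 1225/72) = 1/(-21455/72) = -72/21455 ≈ -0.0033559)
(-106 - 267)/(-123 + h) = (-106 - 267)/(-123 - 72/21455) = -373/(-2639037/21455) = -373*(-21455/2639037) = 8002715/2639037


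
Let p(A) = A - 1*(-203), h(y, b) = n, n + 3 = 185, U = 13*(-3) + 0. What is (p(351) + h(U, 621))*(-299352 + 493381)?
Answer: 142805344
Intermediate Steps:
U = -39 (U = -39 + 0 = -39)
n = 182 (n = -3 + 185 = 182)
h(y, b) = 182
p(A) = 203 + A (p(A) = A + 203 = 203 + A)
(p(351) + h(U, 621))*(-299352 + 493381) = ((203 + 351) + 182)*(-299352 + 493381) = (554 + 182)*194029 = 736*194029 = 142805344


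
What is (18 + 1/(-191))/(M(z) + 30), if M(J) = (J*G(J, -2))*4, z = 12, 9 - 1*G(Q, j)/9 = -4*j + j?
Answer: 3437/253266 ≈ 0.013571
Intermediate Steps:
G(Q, j) = 81 + 27*j (G(Q, j) = 81 - 9*(-4*j + j) = 81 - (-27)*j = 81 + 27*j)
M(J) = 108*J (M(J) = (J*(81 + 27*(-2)))*4 = (J*(81 - 54))*4 = (J*27)*4 = (27*J)*4 = 108*J)
(18 + 1/(-191))/(M(z) + 30) = (18 + 1/(-191))/(108*12 + 30) = (18 - 1/191)/(1296 + 30) = (3437/191)/1326 = (3437/191)*(1/1326) = 3437/253266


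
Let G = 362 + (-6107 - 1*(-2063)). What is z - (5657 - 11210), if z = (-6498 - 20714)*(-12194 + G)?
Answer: 432023265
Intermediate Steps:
G = -3682 (G = 362 + (-6107 + 2063) = 362 - 4044 = -3682)
z = 432017712 (z = (-6498 - 20714)*(-12194 - 3682) = -27212*(-15876) = 432017712)
z - (5657 - 11210) = 432017712 - (5657 - 11210) = 432017712 - 1*(-5553) = 432017712 + 5553 = 432023265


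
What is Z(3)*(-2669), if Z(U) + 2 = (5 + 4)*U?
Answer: -66725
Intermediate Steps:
Z(U) = -2 + 9*U (Z(U) = -2 + (5 + 4)*U = -2 + 9*U)
Z(3)*(-2669) = (-2 + 9*3)*(-2669) = (-2 + 27)*(-2669) = 25*(-2669) = -66725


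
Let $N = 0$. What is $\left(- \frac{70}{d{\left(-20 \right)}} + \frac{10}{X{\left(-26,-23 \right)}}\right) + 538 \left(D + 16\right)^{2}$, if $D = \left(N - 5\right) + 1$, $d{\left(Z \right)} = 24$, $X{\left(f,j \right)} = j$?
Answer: $\frac{21381347}{276} \approx 77469.0$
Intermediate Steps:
$D = -4$ ($D = \left(0 - 5\right) + 1 = -5 + 1 = -4$)
$\left(- \frac{70}{d{\left(-20 \right)}} + \frac{10}{X{\left(-26,-23 \right)}}\right) + 538 \left(D + 16\right)^{2} = \left(- \frac{70}{24} + \frac{10}{-23}\right) + 538 \left(-4 + 16\right)^{2} = \left(\left(-70\right) \frac{1}{24} + 10 \left(- \frac{1}{23}\right)\right) + 538 \cdot 12^{2} = \left(- \frac{35}{12} - \frac{10}{23}\right) + 538 \cdot 144 = - \frac{925}{276} + 77472 = \frac{21381347}{276}$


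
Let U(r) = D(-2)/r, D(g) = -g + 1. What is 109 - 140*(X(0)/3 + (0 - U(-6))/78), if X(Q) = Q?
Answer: 4216/39 ≈ 108.10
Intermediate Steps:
D(g) = 1 - g
U(r) = 3/r (U(r) = (1 - 1*(-2))/r = (1 + 2)/r = 3/r)
109 - 140*(X(0)/3 + (0 - U(-6))/78) = 109 - 140*(0/3 + (0 - 3/(-6))/78) = 109 - 140*(0*(⅓) + (0 - 3*(-1)/6)*(1/78)) = 109 - 140*(0 + (0 - 1*(-½))*(1/78)) = 109 - 140*(0 + (0 + ½)*(1/78)) = 109 - 140*(0 + (½)*(1/78)) = 109 - 140*(0 + 1/156) = 109 - 140*1/156 = 109 - 35/39 = 4216/39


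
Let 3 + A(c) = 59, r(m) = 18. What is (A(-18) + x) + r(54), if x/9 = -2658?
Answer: -23848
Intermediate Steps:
x = -23922 (x = 9*(-2658) = -23922)
A(c) = 56 (A(c) = -3 + 59 = 56)
(A(-18) + x) + r(54) = (56 - 23922) + 18 = -23866 + 18 = -23848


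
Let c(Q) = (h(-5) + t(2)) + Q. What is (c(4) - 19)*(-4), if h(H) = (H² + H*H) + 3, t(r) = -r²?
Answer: -136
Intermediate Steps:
h(H) = 3 + 2*H² (h(H) = (H² + H²) + 3 = 2*H² + 3 = 3 + 2*H²)
c(Q) = 49 + Q (c(Q) = ((3 + 2*(-5)²) - 1*2²) + Q = ((3 + 2*25) - 1*4) + Q = ((3 + 50) - 4) + Q = (53 - 4) + Q = 49 + Q)
(c(4) - 19)*(-4) = ((49 + 4) - 19)*(-4) = (53 - 19)*(-4) = 34*(-4) = -136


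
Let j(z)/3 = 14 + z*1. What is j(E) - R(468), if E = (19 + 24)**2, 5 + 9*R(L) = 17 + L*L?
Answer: -56245/3 ≈ -18748.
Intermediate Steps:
R(L) = 4/3 + L**2/9 (R(L) = -5/9 + (17 + L*L)/9 = -5/9 + (17 + L**2)/9 = -5/9 + (17/9 + L**2/9) = 4/3 + L**2/9)
E = 1849 (E = 43**2 = 1849)
j(z) = 42 + 3*z (j(z) = 3*(14 + z*1) = 3*(14 + z) = 42 + 3*z)
j(E) - R(468) = (42 + 3*1849) - (4/3 + (1/9)*468**2) = (42 + 5547) - (4/3 + (1/9)*219024) = 5589 - (4/3 + 24336) = 5589 - 1*73012/3 = 5589 - 73012/3 = -56245/3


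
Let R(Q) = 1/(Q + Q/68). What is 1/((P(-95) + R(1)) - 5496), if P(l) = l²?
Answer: 69/243569 ≈ 0.00028329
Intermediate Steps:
R(Q) = 68/(69*Q) (R(Q) = 1/(Q + Q*(1/68)) = 1/(Q + Q/68) = 1/(69*Q/68) = 68/(69*Q))
1/((P(-95) + R(1)) - 5496) = 1/(((-95)² + (68/69)/1) - 5496) = 1/((9025 + (68/69)*1) - 5496) = 1/((9025 + 68/69) - 5496) = 1/(622793/69 - 5496) = 1/(243569/69) = 69/243569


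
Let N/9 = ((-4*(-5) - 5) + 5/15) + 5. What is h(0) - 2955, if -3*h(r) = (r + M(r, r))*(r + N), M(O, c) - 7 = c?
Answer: -3382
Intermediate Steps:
M(O, c) = 7 + c
N = 183 (N = 9*(((-4*(-5) - 5) + 5/15) + 5) = 9*(((20 - 5) + 5*(1/15)) + 5) = 9*((15 + ⅓) + 5) = 9*(46/3 + 5) = 9*(61/3) = 183)
h(r) = -(7 + 2*r)*(183 + r)/3 (h(r) = -(r + (7 + r))*(r + 183)/3 = -(7 + 2*r)*(183 + r)/3)
h(0) - 2955 = (-427 - 373/3*0 - ⅔*0²) - 2955 = (-427 + 0 - ⅔*0) - 2955 = (-427 + 0 + 0) - 2955 = -427 - 2955 = -3382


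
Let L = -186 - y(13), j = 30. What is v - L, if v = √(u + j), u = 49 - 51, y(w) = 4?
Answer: 190 + 2*√7 ≈ 195.29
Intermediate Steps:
u = -2
L = -190 (L = -186 - 1*4 = -186 - 4 = -190)
v = 2*√7 (v = √(-2 + 30) = √28 = 2*√7 ≈ 5.2915)
v - L = 2*√7 - 1*(-190) = 2*√7 + 190 = 190 + 2*√7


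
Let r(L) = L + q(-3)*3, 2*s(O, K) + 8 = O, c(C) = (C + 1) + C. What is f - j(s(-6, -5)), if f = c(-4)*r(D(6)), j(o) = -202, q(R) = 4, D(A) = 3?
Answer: 97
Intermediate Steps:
c(C) = 1 + 2*C (c(C) = (1 + C) + C = 1 + 2*C)
s(O, K) = -4 + O/2
r(L) = 12 + L (r(L) = L + 4*3 = L + 12 = 12 + L)
f = -105 (f = (1 + 2*(-4))*(12 + 3) = (1 - 8)*15 = -7*15 = -105)
f - j(s(-6, -5)) = -105 - 1*(-202) = -105 + 202 = 97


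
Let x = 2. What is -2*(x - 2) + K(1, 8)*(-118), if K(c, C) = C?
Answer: -944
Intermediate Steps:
-2*(x - 2) + K(1, 8)*(-118) = -2*(2 - 2) + 8*(-118) = -2*0 - 944 = 0 - 944 = -944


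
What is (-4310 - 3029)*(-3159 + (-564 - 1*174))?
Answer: 28600083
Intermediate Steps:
(-4310 - 3029)*(-3159 + (-564 - 1*174)) = -7339*(-3159 + (-564 - 174)) = -7339*(-3159 - 738) = -7339*(-3897) = 28600083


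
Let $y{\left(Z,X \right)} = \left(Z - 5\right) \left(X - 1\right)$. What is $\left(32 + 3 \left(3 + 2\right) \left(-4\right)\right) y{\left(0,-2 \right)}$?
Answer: $-420$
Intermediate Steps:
$y{\left(Z,X \right)} = \left(-1 + X\right) \left(-5 + Z\right)$ ($y{\left(Z,X \right)} = \left(-5 + Z\right) \left(-1 + X\right) = \left(-1 + X\right) \left(-5 + Z\right)$)
$\left(32 + 3 \left(3 + 2\right) \left(-4\right)\right) y{\left(0,-2 \right)} = \left(32 + 3 \left(3 + 2\right) \left(-4\right)\right) \left(5 - 0 - -10 - 0\right) = \left(32 + 3 \cdot 5 \left(-4\right)\right) \left(5 + 0 + 10 + 0\right) = \left(32 + 15 \left(-4\right)\right) 15 = \left(32 - 60\right) 15 = \left(-28\right) 15 = -420$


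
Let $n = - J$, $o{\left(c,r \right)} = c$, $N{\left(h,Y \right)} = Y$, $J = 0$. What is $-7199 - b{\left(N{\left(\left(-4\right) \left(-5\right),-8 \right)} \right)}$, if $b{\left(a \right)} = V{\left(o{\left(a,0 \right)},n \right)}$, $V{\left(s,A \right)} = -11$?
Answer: $-7188$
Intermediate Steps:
$n = 0$ ($n = \left(-1\right) 0 = 0$)
$b{\left(a \right)} = -11$
$-7199 - b{\left(N{\left(\left(-4\right) \left(-5\right),-8 \right)} \right)} = -7199 - -11 = -7199 + 11 = -7188$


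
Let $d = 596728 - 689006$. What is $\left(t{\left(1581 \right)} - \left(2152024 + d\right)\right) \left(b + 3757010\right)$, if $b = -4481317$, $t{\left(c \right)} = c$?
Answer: $1490743316655$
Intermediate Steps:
$d = -92278$
$\left(t{\left(1581 \right)} - \left(2152024 + d\right)\right) \left(b + 3757010\right) = \left(1581 - 2059746\right) \left(-4481317 + 3757010\right) = \left(1581 + \left(-2152024 + 92278\right)\right) \left(-724307\right) = \left(1581 - 2059746\right) \left(-724307\right) = \left(-2058165\right) \left(-724307\right) = 1490743316655$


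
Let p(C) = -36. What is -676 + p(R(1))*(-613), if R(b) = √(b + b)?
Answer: 21392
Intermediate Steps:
R(b) = √2*√b (R(b) = √(2*b) = √2*√b)
-676 + p(R(1))*(-613) = -676 - 36*(-613) = -676 + 22068 = 21392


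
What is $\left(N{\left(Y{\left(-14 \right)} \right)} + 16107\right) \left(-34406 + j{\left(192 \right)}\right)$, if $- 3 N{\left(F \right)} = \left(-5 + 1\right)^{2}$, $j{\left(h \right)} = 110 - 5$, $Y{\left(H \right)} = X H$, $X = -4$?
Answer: $- \frac{1656909805}{3} \approx -5.523 \cdot 10^{8}$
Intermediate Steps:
$Y{\left(H \right)} = - 4 H$
$j{\left(h \right)} = 105$ ($j{\left(h \right)} = 110 - 5 = 105$)
$N{\left(F \right)} = - \frac{16}{3}$ ($N{\left(F \right)} = - \frac{\left(-5 + 1\right)^{2}}{3} = - \frac{\left(-4\right)^{2}}{3} = \left(- \frac{1}{3}\right) 16 = - \frac{16}{3}$)
$\left(N{\left(Y{\left(-14 \right)} \right)} + 16107\right) \left(-34406 + j{\left(192 \right)}\right) = \left(- \frac{16}{3} + 16107\right) \left(-34406 + 105\right) = \frac{48305}{3} \left(-34301\right) = - \frac{1656909805}{3}$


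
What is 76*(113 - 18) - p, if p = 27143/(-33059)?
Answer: 238713123/33059 ≈ 7220.8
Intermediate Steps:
p = -27143/33059 (p = 27143*(-1/33059) = -27143/33059 ≈ -0.82105)
76*(113 - 18) - p = 76*(113 - 18) - 1*(-27143/33059) = 76*95 + 27143/33059 = 7220 + 27143/33059 = 238713123/33059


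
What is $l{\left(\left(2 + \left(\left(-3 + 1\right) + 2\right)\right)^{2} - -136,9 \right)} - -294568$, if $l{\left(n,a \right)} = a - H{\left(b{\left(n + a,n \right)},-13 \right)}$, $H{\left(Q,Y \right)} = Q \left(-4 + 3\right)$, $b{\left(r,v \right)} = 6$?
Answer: $294583$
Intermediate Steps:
$H{\left(Q,Y \right)} = - Q$ ($H{\left(Q,Y \right)} = Q \left(-1\right) = - Q$)
$l{\left(n,a \right)} = 6 + a$ ($l{\left(n,a \right)} = a - \left(-1\right) 6 = a - -6 = a + 6 = 6 + a$)
$l{\left(\left(2 + \left(\left(-3 + 1\right) + 2\right)\right)^{2} - -136,9 \right)} - -294568 = \left(6 + 9\right) - -294568 = 15 + 294568 = 294583$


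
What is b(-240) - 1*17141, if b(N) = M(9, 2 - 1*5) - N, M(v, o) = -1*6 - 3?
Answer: -16910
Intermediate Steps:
M(v, o) = -9 (M(v, o) = -6 - 3 = -9)
b(N) = -9 - N
b(-240) - 1*17141 = (-9 - 1*(-240)) - 1*17141 = (-9 + 240) - 17141 = 231 - 17141 = -16910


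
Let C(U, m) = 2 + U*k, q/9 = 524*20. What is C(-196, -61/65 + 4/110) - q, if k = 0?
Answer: -94318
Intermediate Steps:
q = 94320 (q = 9*(524*20) = 9*10480 = 94320)
C(U, m) = 2 (C(U, m) = 2 + U*0 = 2 + 0 = 2)
C(-196, -61/65 + 4/110) - q = 2 - 1*94320 = 2 - 94320 = -94318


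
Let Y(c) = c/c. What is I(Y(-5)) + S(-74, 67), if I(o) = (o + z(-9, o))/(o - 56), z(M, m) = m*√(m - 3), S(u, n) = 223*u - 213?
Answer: -919326/55 - I*√2/55 ≈ -16715.0 - 0.025713*I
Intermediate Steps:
S(u, n) = -213 + 223*u
z(M, m) = m*√(-3 + m)
Y(c) = 1
I(o) = (o + o*√(-3 + o))/(-56 + o) (I(o) = (o + o*√(-3 + o))/(o - 56) = (o + o*√(-3 + o))/(-56 + o))
I(Y(-5)) + S(-74, 67) = 1*(1 + √(-3 + 1))/(-56 + 1) + (-213 + 223*(-74)) = 1*(1 + √(-2))/(-55) + (-213 - 16502) = 1*(-1/55)*(1 + I*√2) - 16715 = (-1/55 - I*√2/55) - 16715 = -919326/55 - I*√2/55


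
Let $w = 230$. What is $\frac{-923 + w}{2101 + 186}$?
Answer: $- \frac{693}{2287} \approx -0.30302$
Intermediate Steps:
$\frac{-923 + w}{2101 + 186} = \frac{-923 + 230}{2101 + 186} = - \frac{693}{2287}$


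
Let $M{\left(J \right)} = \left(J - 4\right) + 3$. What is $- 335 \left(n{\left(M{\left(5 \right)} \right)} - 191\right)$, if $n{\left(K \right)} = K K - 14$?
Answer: $63315$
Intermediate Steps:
$M{\left(J \right)} = -1 + J$ ($M{\left(J \right)} = \left(-4 + J\right) + 3 = -1 + J$)
$n{\left(K \right)} = -14 + K^{2}$ ($n{\left(K \right)} = K^{2} - 14 = -14 + K^{2}$)
$- 335 \left(n{\left(M{\left(5 \right)} \right)} - 191\right) = - 335 \left(\left(-14 + \left(-1 + 5\right)^{2}\right) - 191\right) = - 335 \left(\left(-14 + 4^{2}\right) - 191\right) = - 335 \left(\left(-14 + 16\right) - 191\right) = - 335 \left(2 - 191\right) = \left(-335\right) \left(-189\right) = 63315$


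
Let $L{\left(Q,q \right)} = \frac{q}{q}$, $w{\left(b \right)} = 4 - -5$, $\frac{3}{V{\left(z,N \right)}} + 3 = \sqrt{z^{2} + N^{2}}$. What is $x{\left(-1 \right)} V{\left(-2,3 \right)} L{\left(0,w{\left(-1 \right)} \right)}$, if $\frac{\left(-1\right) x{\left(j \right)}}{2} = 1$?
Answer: $- \frac{9}{2} - \frac{3 \sqrt{13}}{2} \approx -9.9083$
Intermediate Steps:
$x{\left(j \right)} = -2$ ($x{\left(j \right)} = \left(-2\right) 1 = -2$)
$V{\left(z,N \right)} = \frac{3}{-3 + \sqrt{N^{2} + z^{2}}}$ ($V{\left(z,N \right)} = \frac{3}{-3 + \sqrt{z^{2} + N^{2}}} = \frac{3}{-3 + \sqrt{N^{2} + z^{2}}}$)
$w{\left(b \right)} = 9$ ($w{\left(b \right)} = 4 + 5 = 9$)
$L{\left(Q,q \right)} = 1$
$x{\left(-1 \right)} V{\left(-2,3 \right)} L{\left(0,w{\left(-1 \right)} \right)} = - 2 \frac{3}{-3 + \sqrt{3^{2} + \left(-2\right)^{2}}} \cdot 1 = - 2 \frac{3}{-3 + \sqrt{9 + 4}} \cdot 1 = - 2 \frac{3}{-3 + \sqrt{13}} \cdot 1 = - \frac{6}{-3 + \sqrt{13}} \cdot 1 = - \frac{6}{-3 + \sqrt{13}}$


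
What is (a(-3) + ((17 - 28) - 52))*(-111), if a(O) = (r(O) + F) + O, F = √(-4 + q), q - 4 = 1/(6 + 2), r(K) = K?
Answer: 7659 - 111*√2/4 ≈ 7619.8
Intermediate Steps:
q = 33/8 (q = 4 + 1/(6 + 2) = 4 + 1/8 = 4 + ⅛ = 33/8 ≈ 4.1250)
F = √2/4 (F = √(-4 + 33/8) = √(⅛) = √2/4 ≈ 0.35355)
a(O) = 2*O + √2/4 (a(O) = (O + √2/4) + O = 2*O + √2/4)
(a(-3) + ((17 - 28) - 52))*(-111) = ((2*(-3) + √2/4) + ((17 - 28) - 52))*(-111) = ((-6 + √2/4) + (-11 - 52))*(-111) = ((-6 + √2/4) - 63)*(-111) = (-69 + √2/4)*(-111) = 7659 - 111*√2/4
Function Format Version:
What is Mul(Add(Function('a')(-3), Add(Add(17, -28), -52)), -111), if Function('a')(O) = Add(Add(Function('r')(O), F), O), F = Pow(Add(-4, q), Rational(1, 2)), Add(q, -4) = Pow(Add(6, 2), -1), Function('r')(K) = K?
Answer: Add(7659, Mul(Rational(-111, 4), Pow(2, Rational(1, 2)))) ≈ 7619.8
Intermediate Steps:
q = Rational(33, 8) (q = Add(4, Pow(Add(6, 2), -1)) = Add(4, Pow(8, -1)) = Add(4, Rational(1, 8)) = Rational(33, 8) ≈ 4.1250)
F = Mul(Rational(1, 4), Pow(2, Rational(1, 2))) (F = Pow(Add(-4, Rational(33, 8)), Rational(1, 2)) = Pow(Rational(1, 8), Rational(1, 2)) = Mul(Rational(1, 4), Pow(2, Rational(1, 2))) ≈ 0.35355)
Function('a')(O) = Add(Mul(2, O), Mul(Rational(1, 4), Pow(2, Rational(1, 2)))) (Function('a')(O) = Add(Add(O, Mul(Rational(1, 4), Pow(2, Rational(1, 2)))), O) = Add(Mul(2, O), Mul(Rational(1, 4), Pow(2, Rational(1, 2)))))
Mul(Add(Function('a')(-3), Add(Add(17, -28), -52)), -111) = Mul(Add(Add(Mul(2, -3), Mul(Rational(1, 4), Pow(2, Rational(1, 2)))), Add(Add(17, -28), -52)), -111) = Mul(Add(Add(-6, Mul(Rational(1, 4), Pow(2, Rational(1, 2)))), Add(-11, -52)), -111) = Mul(Add(Add(-6, Mul(Rational(1, 4), Pow(2, Rational(1, 2)))), -63), -111) = Mul(Add(-69, Mul(Rational(1, 4), Pow(2, Rational(1, 2)))), -111) = Add(7659, Mul(Rational(-111, 4), Pow(2, Rational(1, 2))))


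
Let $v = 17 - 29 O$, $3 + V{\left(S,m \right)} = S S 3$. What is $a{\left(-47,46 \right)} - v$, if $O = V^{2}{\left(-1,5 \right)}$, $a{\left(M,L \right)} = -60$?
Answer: $-77$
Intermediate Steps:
$V{\left(S,m \right)} = -3 + 3 S^{2}$ ($V{\left(S,m \right)} = -3 + S S 3 = -3 + S^{2} \cdot 3 = -3 + 3 S^{2}$)
$O = 0$ ($O = \left(-3 + 3 \left(-1\right)^{2}\right)^{2} = \left(-3 + 3 \cdot 1\right)^{2} = \left(-3 + 3\right)^{2} = 0^{2} = 0$)
$v = 17$ ($v = 17 - 0 = 17 + 0 = 17$)
$a{\left(-47,46 \right)} - v = -60 - 17 = -77$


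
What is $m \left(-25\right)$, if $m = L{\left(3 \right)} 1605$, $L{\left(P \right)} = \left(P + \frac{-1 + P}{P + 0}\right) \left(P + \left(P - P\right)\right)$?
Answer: $-441375$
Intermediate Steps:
$L{\left(P \right)} = P \left(P + \frac{-1 + P}{P}\right)$ ($L{\left(P \right)} = \left(P + \frac{-1 + P}{P}\right) \left(P + 0\right) = \left(P + \frac{-1 + P}{P}\right) P = P \left(P + \frac{-1 + P}{P}\right)$)
$m = 17655$ ($m = \left(-1 + 3 + 3^{2}\right) 1605 = \left(-1 + 3 + 9\right) 1605 = 11 \cdot 1605 = 17655$)
$m \left(-25\right) = 17655 \left(-25\right) = -441375$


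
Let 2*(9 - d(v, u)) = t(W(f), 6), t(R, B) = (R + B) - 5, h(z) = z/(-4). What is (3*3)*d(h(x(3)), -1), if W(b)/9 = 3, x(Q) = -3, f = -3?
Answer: -45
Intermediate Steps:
W(b) = 27 (W(b) = 9*3 = 27)
h(z) = -z/4 (h(z) = z*(-¼) = -z/4)
t(R, B) = -5 + B + R (t(R, B) = (B + R) - 5 = -5 + B + R)
d(v, u) = -5 (d(v, u) = 9 - (-5 + 6 + 27)/2 = 9 - ½*28 = 9 - 14 = -5)
(3*3)*d(h(x(3)), -1) = (3*3)*(-5) = 9*(-5) = -45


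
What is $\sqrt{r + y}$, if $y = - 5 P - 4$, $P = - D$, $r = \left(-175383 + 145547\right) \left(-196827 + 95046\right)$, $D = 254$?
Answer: $\sqrt{3036739182} \approx 55107.0$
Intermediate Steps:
$r = 3036737916$ ($r = \left(-29836\right) \left(-101781\right) = 3036737916$)
$P = -254$ ($P = \left(-1\right) 254 = -254$)
$y = 1266$ ($y = \left(-5\right) \left(-254\right) - 4 = 1270 - 4 = 1266$)
$\sqrt{r + y} = \sqrt{3036737916 + 1266} = \sqrt{3036739182}$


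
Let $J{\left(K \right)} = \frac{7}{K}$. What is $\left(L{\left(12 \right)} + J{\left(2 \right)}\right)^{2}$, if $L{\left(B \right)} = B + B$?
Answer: $\frac{3025}{4} \approx 756.25$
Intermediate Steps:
$L{\left(B \right)} = 2 B$
$\left(L{\left(12 \right)} + J{\left(2 \right)}\right)^{2} = \left(2 \cdot 12 + \frac{7}{2}\right)^{2} = \left(24 + 7 \cdot \frac{1}{2}\right)^{2} = \left(24 + \frac{7}{2}\right)^{2} = \left(\frac{55}{2}\right)^{2} = \frac{3025}{4}$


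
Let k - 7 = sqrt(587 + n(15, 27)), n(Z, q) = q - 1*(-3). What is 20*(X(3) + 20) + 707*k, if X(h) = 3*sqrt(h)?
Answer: 5349 + 60*sqrt(3) + 707*sqrt(617) ≈ 23014.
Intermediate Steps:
n(Z, q) = 3 + q (n(Z, q) = q + 3 = 3 + q)
k = 7 + sqrt(617) (k = 7 + sqrt(587 + (3 + 27)) = 7 + sqrt(587 + 30) = 7 + sqrt(617) ≈ 31.839)
20*(X(3) + 20) + 707*k = 20*(3*sqrt(3) + 20) + 707*(7 + sqrt(617)) = 20*(20 + 3*sqrt(3)) + (4949 + 707*sqrt(617)) = (400 + 60*sqrt(3)) + (4949 + 707*sqrt(617)) = 5349 + 60*sqrt(3) + 707*sqrt(617)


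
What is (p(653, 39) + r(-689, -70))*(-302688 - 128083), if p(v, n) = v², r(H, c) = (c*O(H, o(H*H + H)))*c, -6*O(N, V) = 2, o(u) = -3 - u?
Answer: -548943116117/3 ≈ -1.8298e+11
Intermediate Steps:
O(N, V) = -⅓ (O(N, V) = -⅙*2 = -⅓)
r(H, c) = -c²/3 (r(H, c) = (c*(-⅓))*c = (-c/3)*c = -c²/3)
(p(653, 39) + r(-689, -70))*(-302688 - 128083) = (653² - ⅓*(-70)²)*(-302688 - 128083) = (426409 - ⅓*4900)*(-430771) = (426409 - 4900/3)*(-430771) = (1274327/3)*(-430771) = -548943116117/3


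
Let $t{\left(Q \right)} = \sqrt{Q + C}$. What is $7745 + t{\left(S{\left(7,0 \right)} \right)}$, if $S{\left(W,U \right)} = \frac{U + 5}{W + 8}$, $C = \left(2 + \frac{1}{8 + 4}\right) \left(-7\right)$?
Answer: $7745 + \frac{i \sqrt{57}}{2} \approx 7745.0 + 3.7749 i$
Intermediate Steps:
$C = - \frac{175}{12}$ ($C = \left(2 + \frac{1}{12}\right) \left(-7\right) = \frac{25}{12} \left(-7\right) = - \frac{175}{12} \approx -14.583$)
$S{\left(W,U \right)} = \frac{5 + U}{8 + W}$
$t{\left(Q \right)} = \sqrt{- \frac{175}{12} + Q}$ ($t{\left(Q \right)} = \sqrt{Q - \frac{175}{12}} = \sqrt{- \frac{175}{12} + Q}$)
$7745 + t{\left(S{\left(7,0 \right)} \right)} = 7745 + \frac{\sqrt{-525 + 36 \frac{5 + 0}{8 + 7}}}{6} = 7745 + \frac{\sqrt{-525 + 36 \cdot \frac{1}{15} \cdot 5}}{6} = 7745 + \frac{\sqrt{-525 + 36 \cdot \frac{1}{3}}}{6} = 7745 + \frac{\sqrt{-525 + 12}}{6} = 7745 + \frac{\sqrt{-513}}{6} = 7745 + \frac{3 i \sqrt{57}}{6} = 7745 + \frac{i \sqrt{57}}{2}$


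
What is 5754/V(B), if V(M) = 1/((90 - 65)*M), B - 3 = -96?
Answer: -13378050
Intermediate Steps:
B = -93 (B = 3 - 96 = -93)
V(M) = 1/(25*M)
5754/V(B) = 5754/(((1/25)/(-93))) = 5754/(((1/25)*(-1/93))) = 5754/(-1/2325) = 5754*(-2325) = -13378050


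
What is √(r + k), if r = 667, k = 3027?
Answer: √3694 ≈ 60.778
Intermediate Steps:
√(r + k) = √(667 + 3027) = √3694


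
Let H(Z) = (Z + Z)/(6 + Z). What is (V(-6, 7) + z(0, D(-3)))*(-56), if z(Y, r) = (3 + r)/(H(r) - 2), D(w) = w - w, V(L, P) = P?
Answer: -308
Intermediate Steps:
H(Z) = 2*Z/(6 + Z) (H(Z) = (2*Z)/(6 + Z) = 2*Z/(6 + Z))
D(w) = 0
z(Y, r) = (3 + r)/(-2 + 2*r/(6 + r)) (z(Y, r) = (3 + r)/(2*r/(6 + r) - 2) = (3 + r)/(-2 + 2*r/(6 + r)))
(V(-6, 7) + z(0, D(-3)))*(-56) = (7 + (-6 - 1*0)*(3 + 0)/12)*(-56) = (7 + (1/12)*(-6 + 0)*3)*(-56) = (7 + (1/12)*(-6)*3)*(-56) = (7 - 3/2)*(-56) = (11/2)*(-56) = -308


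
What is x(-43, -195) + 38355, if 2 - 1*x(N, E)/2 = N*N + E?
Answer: 35051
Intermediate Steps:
x(N, E) = 4 - 2*E - 2*N² (x(N, E) = 4 - 2*(N*N + E) = 4 - 2*(N² + E) = 4 - 2*(E + N²) = 4 + (-2*E - 2*N²) = 4 - 2*E - 2*N²)
x(-43, -195) + 38355 = (4 - 2*(-195) - 2*(-43)²) + 38355 = (4 + 390 - 2*1849) + 38355 = (4 + 390 - 3698) + 38355 = -3304 + 38355 = 35051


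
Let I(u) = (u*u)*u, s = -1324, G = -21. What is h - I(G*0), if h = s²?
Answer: 1752976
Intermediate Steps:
I(u) = u³ (I(u) = u²*u = u³)
h = 1752976 (h = (-1324)² = 1752976)
h - I(G*0) = 1752976 - (-21*0)³ = 1752976 - 1*0³ = 1752976 - 1*0 = 1752976 + 0 = 1752976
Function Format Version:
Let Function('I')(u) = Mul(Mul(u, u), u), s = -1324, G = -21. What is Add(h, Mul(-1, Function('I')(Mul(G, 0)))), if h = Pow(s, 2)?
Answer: 1752976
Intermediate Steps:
Function('I')(u) = Pow(u, 3) (Function('I')(u) = Mul(Pow(u, 2), u) = Pow(u, 3))
h = 1752976 (h = Pow(-1324, 2) = 1752976)
Add(h, Mul(-1, Function('I')(Mul(G, 0)))) = Add(1752976, Mul(-1, Pow(Mul(-21, 0), 3))) = Add(1752976, Mul(-1, Pow(0, 3))) = Add(1752976, Mul(-1, 0)) = Add(1752976, 0) = 1752976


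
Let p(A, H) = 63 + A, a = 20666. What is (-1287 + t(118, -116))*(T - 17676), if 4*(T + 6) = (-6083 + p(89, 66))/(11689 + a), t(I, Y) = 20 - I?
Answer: 70432185863/2876 ≈ 2.4490e+7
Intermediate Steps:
T = -86939/14380 (T = -6 + ((-6083 + (63 + 89))/(11689 + 20666))/4 = -6 + ((-6083 + 152)/32355)/4 = -6 + (-5931*1/32355)/4 = -6 + (¼)*(-659/3595) = -6 - 659/14380 = -86939/14380 ≈ -6.0458)
(-1287 + t(118, -116))*(T - 17676) = (-1287 + (20 - 1*118))*(-86939/14380 - 17676) = (-1287 + (20 - 118))*(-254267819/14380) = (-1287 - 98)*(-254267819/14380) = -1385*(-254267819/14380) = 70432185863/2876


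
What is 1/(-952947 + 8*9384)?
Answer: -1/877875 ≈ -1.1391e-6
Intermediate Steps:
1/(-952947 + 8*9384) = 1/(-952947 + 75072) = 1/(-877875) = -1/877875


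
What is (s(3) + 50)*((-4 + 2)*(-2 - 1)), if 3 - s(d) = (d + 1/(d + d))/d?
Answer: 935/3 ≈ 311.67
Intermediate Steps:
s(d) = 3 - (d + 1/(2*d))/d (s(d) = 3 - (d + 1/(d + d))/d = 3 - (d + 1/(2*d))/d)
(s(3) + 50)*((-4 + 2)*(-2 - 1)) = ((2 - ½/3²) + 50)*((-4 + 2)*(-2 - 1)) = ((2 - ½*⅑) + 50)*(-2*(-3)) = ((2 - 1/18) + 50)*6 = (35/18 + 50)*6 = (935/18)*6 = 935/3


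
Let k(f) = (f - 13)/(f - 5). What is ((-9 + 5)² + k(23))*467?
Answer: 69583/9 ≈ 7731.4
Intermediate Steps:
k(f) = (-13 + f)/(-5 + f)
((-9 + 5)² + k(23))*467 = ((-9 + 5)² + (-13 + 23)/(-5 + 23))*467 = ((-4)² + 10/18)*467 = (16 + (1/18)*10)*467 = (16 + 5/9)*467 = (149/9)*467 = 69583/9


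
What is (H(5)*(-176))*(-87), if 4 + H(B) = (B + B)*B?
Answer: 704352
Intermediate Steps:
H(B) = -4 + 2*B² (H(B) = -4 + (B + B)*B = -4 + (2*B)*B = -4 + 2*B²)
(H(5)*(-176))*(-87) = ((-4 + 2*5²)*(-176))*(-87) = ((-4 + 2*25)*(-176))*(-87) = ((-4 + 50)*(-176))*(-87) = (46*(-176))*(-87) = -8096*(-87) = 704352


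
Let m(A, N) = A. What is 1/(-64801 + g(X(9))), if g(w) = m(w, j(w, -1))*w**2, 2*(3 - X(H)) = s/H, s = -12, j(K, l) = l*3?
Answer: -27/1748296 ≈ -1.5444e-5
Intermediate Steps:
j(K, l) = 3*l
X(H) = 3 + 6/H (X(H) = 3 - (-6)/H = 3 + 6/H)
g(w) = w**3 (g(w) = w*w**2 = w**3)
1/(-64801 + g(X(9))) = 1/(-64801 + (3 + 6/9)**3) = 1/(-64801 + (3 + 6*(1/9))**3) = 1/(-64801 + (3 + 2/3)**3) = 1/(-64801 + (11/3)**3) = 1/(-64801 + 1331/27) = 1/(-1748296/27) = -27/1748296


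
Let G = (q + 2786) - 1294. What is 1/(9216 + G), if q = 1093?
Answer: 1/11801 ≈ 8.4739e-5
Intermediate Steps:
G = 2585 (G = (1093 + 2786) - 1294 = 3879 - 1294 = 2585)
1/(9216 + G) = 1/(9216 + 2585) = 1/11801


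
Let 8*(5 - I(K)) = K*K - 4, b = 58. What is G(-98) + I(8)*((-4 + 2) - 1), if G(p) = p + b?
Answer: -65/2 ≈ -32.500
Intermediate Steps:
G(p) = 58 + p (G(p) = p + 58 = 58 + p)
I(K) = 11/2 - K²/8 (I(K) = 5 - (K*K - 4)/8 = 5 - (K² - 4)/8 = 5 - (-4 + K²)/8 = 5 + (½ - K²/8) = 11/2 - K²/8)
G(-98) + I(8)*((-4 + 2) - 1) = (58 - 98) + (11/2 - ⅛*8²)*((-4 + 2) - 1) = -40 + (11/2 - ⅛*64)*(-2 - 1) = -40 + (11/2 - 8)*(-3) = -40 - 5/2*(-3) = -40 + 15/2 = -65/2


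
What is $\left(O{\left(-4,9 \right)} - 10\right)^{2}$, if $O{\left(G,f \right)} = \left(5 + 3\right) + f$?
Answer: $49$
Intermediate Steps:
$O{\left(G,f \right)} = 8 + f$
$\left(O{\left(-4,9 \right)} - 10\right)^{2} = \left(\left(8 + 9\right) - 10\right)^{2} = \left(17 - 10\right)^{2} = 7^{2} = 49$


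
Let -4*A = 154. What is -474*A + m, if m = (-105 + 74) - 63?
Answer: 18155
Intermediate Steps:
A = -77/2 (A = -¼*154 = -77/2 ≈ -38.500)
m = -94 (m = -31 - 63 = -94)
-474*A + m = -474*(-77/2) - 94 = 18249 - 94 = 18155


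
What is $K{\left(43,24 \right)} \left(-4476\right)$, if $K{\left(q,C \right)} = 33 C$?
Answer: $-3544992$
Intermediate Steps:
$K{\left(43,24 \right)} \left(-4476\right) = 33 \cdot 24 \left(-4476\right) = 792 \left(-4476\right) = -3544992$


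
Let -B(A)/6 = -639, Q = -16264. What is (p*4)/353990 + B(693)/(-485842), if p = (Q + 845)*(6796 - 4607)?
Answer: -2342653039891/6142257485 ≈ -381.40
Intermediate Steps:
B(A) = 3834 (B(A) = -6*(-639) = 3834)
p = -33752191 (p = (-16264 + 845)*(6796 - 4607) = -15419*2189 = -33752191)
(p*4)/353990 + B(693)/(-485842) = -33752191*4/353990 + 3834/(-485842) = -135008764*1/353990 + 3834*(-1/485842) = -67504382/176995 - 1917/242921 = -2342653039891/6142257485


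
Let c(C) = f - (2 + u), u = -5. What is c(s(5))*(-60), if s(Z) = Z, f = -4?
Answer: 60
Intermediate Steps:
c(C) = -1 (c(C) = -4 - (2 - 5) = -4 - 1*(-3) = -4 + 3 = -1)
c(s(5))*(-60) = -1*(-60) = 60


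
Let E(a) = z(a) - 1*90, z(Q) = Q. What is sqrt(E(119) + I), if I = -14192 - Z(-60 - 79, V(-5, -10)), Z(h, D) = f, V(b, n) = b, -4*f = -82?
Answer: I*sqrt(56734)/2 ≈ 119.09*I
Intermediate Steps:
f = 41/2 (f = -1/4*(-82) = 41/2 ≈ 20.500)
Z(h, D) = 41/2
I = -28425/2 (I = -14192 - 1*41/2 = -14192 - 41/2 = -28425/2 ≈ -14213.)
E(a) = -90 + a (E(a) = a - 1*90 = a - 90 = -90 + a)
sqrt(E(119) + I) = sqrt((-90 + 119) - 28425/2) = sqrt(29 - 28425/2) = sqrt(-28367/2) = I*sqrt(56734)/2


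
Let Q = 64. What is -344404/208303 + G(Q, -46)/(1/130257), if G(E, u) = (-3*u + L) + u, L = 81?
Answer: 4693995485279/208303 ≈ 2.2534e+7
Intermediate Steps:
G(E, u) = 81 - 2*u (G(E, u) = (-3*u + 81) + u = (81 - 3*u) + u = 81 - 2*u)
-344404/208303 + G(Q, -46)/(1/130257) = -344404/208303 + (81 - 2*(-46))/(1/130257) = -344404*1/208303 + (81 + 92)/(1/130257) = -344404/208303 + 173*130257 = -344404/208303 + 22534461 = 4693995485279/208303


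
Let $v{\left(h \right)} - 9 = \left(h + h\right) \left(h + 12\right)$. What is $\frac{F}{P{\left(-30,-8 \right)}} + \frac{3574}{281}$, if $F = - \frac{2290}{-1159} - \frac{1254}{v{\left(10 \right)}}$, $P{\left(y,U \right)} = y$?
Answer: $\frac{27957898738}{2193448065} \approx 12.746$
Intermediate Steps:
$v{\left(h \right)} = 9 + 2 h \left(12 + h\right)$ ($v{\left(h \right)} = 9 + \left(h + h\right) \left(h + 12\right) = 9 + 2 h \left(12 + h\right)$)
$F = - \frac{425176}{520391}$ ($F = - \frac{2290}{-1159} - \frac{1254}{9 + 2 \cdot 10^{2} + 24 \cdot 10} = \left(-2290\right) \left(- \frac{1}{1159}\right) - \frac{1254}{9 + 2 \cdot 100 + 240} = \frac{2290}{1159} - \frac{1254}{9 + 200 + 240} = \frac{2290}{1159} - \frac{1254}{449} = - \frac{425176}{520391} \approx -0.81703$)
$\frac{F}{P{\left(-30,-8 \right)}} + \frac{3574}{281} = - \frac{425176}{520391 \left(-30\right)} + \frac{3574}{281} = \left(- \frac{425176}{520391}\right) \left(- \frac{1}{30}\right) + 3574 \cdot \frac{1}{281} = \frac{212588}{7805865} + \frac{3574}{281} = \frac{27957898738}{2193448065}$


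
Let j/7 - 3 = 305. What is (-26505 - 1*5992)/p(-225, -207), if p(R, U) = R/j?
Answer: 70063532/225 ≈ 3.1139e+5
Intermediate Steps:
j = 2156 (j = 21 + 7*305 = 21 + 2135 = 2156)
p(R, U) = R/2156
(-26505 - 1*5992)/p(-225, -207) = (-26505 - 1*5992)/(((1/2156)*(-225))) = (-26505 - 5992)/(-225/2156) = -32497*(-2156/225) = 70063532/225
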